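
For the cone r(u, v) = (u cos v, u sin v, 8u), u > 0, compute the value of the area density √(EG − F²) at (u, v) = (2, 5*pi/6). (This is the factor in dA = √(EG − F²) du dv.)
√(EG − F²)|_{(2, 5*pi/6)} = 2*sqrt(65)

E = 65, F = 0, G = u^2, so EG − F² = 65*u^2. Taking the positive square root: √(EG − F²) = sqrt(65)*Abs(u). At (u, v) = (2, 5*pi/6): 2*sqrt(65).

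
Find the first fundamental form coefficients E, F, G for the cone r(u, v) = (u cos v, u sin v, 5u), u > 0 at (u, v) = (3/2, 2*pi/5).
E = 26;  F = 0;  G = 9/4

Partials: r_u = (cos(v), sin(v), 5), r_v = (-u*sin(v), u*cos(v), 0). As functions of (u, v):
  E = r_u · r_u = 26,
  F = r_u · r_v = 0,
  G = r_v · r_v = u^2.
Evaluating at (u, v) = (3/2, 2*pi/5): E = 26, F = 0, G = 9/4.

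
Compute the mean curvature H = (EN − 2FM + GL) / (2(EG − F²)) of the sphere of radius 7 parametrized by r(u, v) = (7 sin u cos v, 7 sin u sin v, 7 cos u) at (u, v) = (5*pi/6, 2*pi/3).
H = -1/7

With E = 49, F = 0, G = 49*sin(u)^2, L = -7*sin(u)/Abs(sin(u)), M = 0, N = -7*sin(u)^3/Abs(sin(u)), assemble
  H = (EN − 2FM + GL) / (2(EG − F²)) = -sin(u)/(7*Abs(sin(u))).
At (u, v) = (5*pi/6, 2*pi/3): H = -1/7.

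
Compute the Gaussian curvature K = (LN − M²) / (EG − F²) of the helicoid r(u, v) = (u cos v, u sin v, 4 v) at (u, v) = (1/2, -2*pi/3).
K = -256/4225

Coefficients of the first fundamental form: E = 1, F = 0, G = u^2 + 16.
Coefficients of the second fundamental form: L = 0, M = -4/sqrt(u^2 + 16), N = 0.
Assemble K = (LN − M²)/(EG − F²) = -16/(u^2 + 16)^2. At (u, v) = (1/2, -2*pi/3): K = -256/4225.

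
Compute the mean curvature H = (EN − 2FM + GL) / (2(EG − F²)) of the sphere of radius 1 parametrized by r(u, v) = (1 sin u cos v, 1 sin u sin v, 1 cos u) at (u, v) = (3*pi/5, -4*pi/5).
H = -1

With E = 1, F = 0, G = sin(u)^2, L = -sin(u)/Abs(sin(u)), M = 0, N = -sin(u)^3/Abs(sin(u)), assemble
  H = (EN − 2FM + GL) / (2(EG − F²)) = -sin(u)/Abs(sin(u)).
At (u, v) = (3*pi/5, -4*pi/5): H = -1.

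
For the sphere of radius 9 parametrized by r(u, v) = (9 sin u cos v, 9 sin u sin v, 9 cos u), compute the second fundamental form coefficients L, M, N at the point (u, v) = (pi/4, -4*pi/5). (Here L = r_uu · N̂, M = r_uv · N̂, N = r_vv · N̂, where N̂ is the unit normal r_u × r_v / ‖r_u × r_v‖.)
L = -9;  M = 0;  N = -9/2

Compute the unit normal N̂(u, v) = (sin(u)^2*cos(v)/Abs(sin(u)), sin(u)^2*sin(v)/Abs(sin(u)), sin(2*u)/(2*Abs(sin(u)))), and the second partials r_uu, r_uv, r_vv. Take dot products:
  L(u, v) = r_uu · N̂ = -9*sin(u)/Abs(sin(u)),
  M(u, v) = r_uv · N̂ = 0,
  N(u, v) = r_vv · N̂ = -9*sin(u)^3/Abs(sin(u)).
Evaluating at (u, v) = (pi/4, -4*pi/5):
  L = -9, M = 0, N = -9/2.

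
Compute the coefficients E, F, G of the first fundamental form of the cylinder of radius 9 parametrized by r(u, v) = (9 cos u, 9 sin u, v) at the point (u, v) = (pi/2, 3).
E = 81;  F = 0;  G = 1

Partials: r_u = (-9*sin(u), 9*cos(u), 0), r_v = (0, 0, 1). As functions of (u, v):
  E = r_u · r_u = 81,
  F = r_u · r_v = 0,
  G = r_v · r_v = 1.
Evaluating at (u, v) = (pi/2, 3): E = 81, F = 0, G = 1.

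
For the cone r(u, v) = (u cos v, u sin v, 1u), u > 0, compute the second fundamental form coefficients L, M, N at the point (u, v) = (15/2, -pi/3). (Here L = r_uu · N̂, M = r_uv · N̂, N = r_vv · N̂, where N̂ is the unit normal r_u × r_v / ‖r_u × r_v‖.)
L = 0;  M = 0;  N = 15*sqrt(2)/4

Compute the unit normal N̂(u, v) = (-sqrt(2)*u*cos(v)/(2*Abs(u)), -sqrt(2)*u*sin(v)/(2*Abs(u)), sqrt(2)*u/(2*Abs(u))), and the second partials r_uu, r_uv, r_vv. Take dot products:
  L(u, v) = r_uu · N̂ = 0,
  M(u, v) = r_uv · N̂ = 0,
  N(u, v) = r_vv · N̂ = sqrt(2)*u^2/(2*Abs(u)).
Evaluating at (u, v) = (15/2, -pi/3):
  L = 0, M = 0, N = 15*sqrt(2)/4.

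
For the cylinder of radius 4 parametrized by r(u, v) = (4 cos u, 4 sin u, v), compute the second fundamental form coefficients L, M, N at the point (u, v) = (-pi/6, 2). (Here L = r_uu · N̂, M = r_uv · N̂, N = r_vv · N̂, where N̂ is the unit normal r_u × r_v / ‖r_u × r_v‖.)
L = -4;  M = 0;  N = 0

Compute the unit normal N̂(u, v) = (cos(u), sin(u), 0), and the second partials r_uu, r_uv, r_vv. Take dot products:
  L(u, v) = r_uu · N̂ = -4,
  M(u, v) = r_uv · N̂ = 0,
  N(u, v) = r_vv · N̂ = 0.
Evaluating at (u, v) = (-pi/6, 2):
  L = -4, M = 0, N = 0.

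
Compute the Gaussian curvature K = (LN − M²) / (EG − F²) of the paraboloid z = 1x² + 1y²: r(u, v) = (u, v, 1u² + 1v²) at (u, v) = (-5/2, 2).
K = 1/441

Coefficients of the first fundamental form: E = 4*u^2 + 1, F = 4*u*v, G = 4*v^2 + 1.
Coefficients of the second fundamental form: L = 2/sqrt(4*u^2 + 4*v^2 + 1), M = 0, N = 2/sqrt(4*u^2 + 4*v^2 + 1).
Assemble K = (LN − M²)/(EG − F²) = 4/(16*u^4 + 32*u^2*v^2 + 8*u^2 + 16*v^4 + 8*v^2 + 1). At (u, v) = (-5/2, 2): K = 1/441.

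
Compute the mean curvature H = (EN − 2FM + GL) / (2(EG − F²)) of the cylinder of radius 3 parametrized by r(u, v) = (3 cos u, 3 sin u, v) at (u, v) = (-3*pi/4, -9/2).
H = -1/6

With E = 9, F = 0, G = 1, L = -3, M = 0, N = 0, assemble
  H = (EN − 2FM + GL) / (2(EG − F²)) = -1/6.
At (u, v) = (-3*pi/4, -9/2): H = -1/6.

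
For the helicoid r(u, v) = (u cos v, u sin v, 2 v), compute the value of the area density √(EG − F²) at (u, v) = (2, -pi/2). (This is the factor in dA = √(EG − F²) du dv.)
√(EG − F²)|_{(2, -pi/2)} = 2*sqrt(2)

E = 1, F = 0, G = u^2 + 4, so EG − F² = u^2 + 4. Taking the positive square root: √(EG − F²) = sqrt(u^2 + 4). At (u, v) = (2, -pi/2): 2*sqrt(2).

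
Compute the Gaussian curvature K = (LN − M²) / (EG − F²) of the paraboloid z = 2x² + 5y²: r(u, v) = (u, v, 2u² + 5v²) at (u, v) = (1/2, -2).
K = 8/32805

Coefficients of the first fundamental form: E = 16*u^2 + 1, F = 40*u*v, G = 100*v^2 + 1.
Coefficients of the second fundamental form: L = 4/sqrt(16*u^2 + 100*v^2 + 1), M = 0, N = 10/sqrt(16*u^2 + 100*v^2 + 1).
Assemble K = (LN − M²)/(EG − F²) = 40/(256*u^4 + 3200*u^2*v^2 + 32*u^2 + 10000*v^4 + 200*v^2 + 1). At (u, v) = (1/2, -2): K = 8/32805.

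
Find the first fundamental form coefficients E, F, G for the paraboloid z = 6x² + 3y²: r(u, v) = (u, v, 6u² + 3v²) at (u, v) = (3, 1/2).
E = 1297;  F = 108;  G = 10

Partials: r_u = (1, 0, 12*u), r_v = (0, 1, 6*v). As functions of (u, v):
  E = r_u · r_u = 144*u^2 + 1,
  F = r_u · r_v = 72*u*v,
  G = r_v · r_v = 36*v^2 + 1.
Evaluating at (u, v) = (3, 1/2): E = 1297, F = 108, G = 10.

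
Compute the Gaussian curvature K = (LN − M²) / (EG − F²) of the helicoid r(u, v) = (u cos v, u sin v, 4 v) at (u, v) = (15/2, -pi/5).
K = -256/83521

Coefficients of the first fundamental form: E = 1, F = 0, G = u^2 + 16.
Coefficients of the second fundamental form: L = 0, M = -4/sqrt(u^2 + 16), N = 0.
Assemble K = (LN − M²)/(EG − F²) = -16/(u^2 + 16)^2. At (u, v) = (15/2, -pi/5): K = -256/83521.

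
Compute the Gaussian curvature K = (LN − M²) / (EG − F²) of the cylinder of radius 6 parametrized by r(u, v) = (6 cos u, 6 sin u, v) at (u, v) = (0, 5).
K = 0

Coefficients of the first fundamental form: E = 36, F = 0, G = 1.
Coefficients of the second fundamental form: L = -6, M = 0, N = 0.
Assemble K = (LN − M²)/(EG − F²) = 0. At (u, v) = (0, 5): K = 0.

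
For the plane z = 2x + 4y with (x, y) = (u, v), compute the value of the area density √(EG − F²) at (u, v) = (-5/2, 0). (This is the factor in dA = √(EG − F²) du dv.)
√(EG − F²)|_{(-5/2, 0)} = sqrt(21)

E = 5, F = 8, G = 17, so EG − F² = 21. Taking the positive square root: √(EG − F²) = sqrt(21). At (u, v) = (-5/2, 0): sqrt(21).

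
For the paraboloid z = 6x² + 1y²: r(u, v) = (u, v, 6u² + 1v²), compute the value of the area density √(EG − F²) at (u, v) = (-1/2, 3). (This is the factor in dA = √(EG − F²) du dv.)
√(EG − F²)|_{(-1/2, 3)} = sqrt(73)

E = 144*u^2 + 1, F = 24*u*v, G = 4*v^2 + 1, so EG − F² = 144*u^2 + 4*v^2 + 1. Taking the positive square root: √(EG − F²) = sqrt(144*u^2 + 4*v^2 + 1). At (u, v) = (-1/2, 3): sqrt(73).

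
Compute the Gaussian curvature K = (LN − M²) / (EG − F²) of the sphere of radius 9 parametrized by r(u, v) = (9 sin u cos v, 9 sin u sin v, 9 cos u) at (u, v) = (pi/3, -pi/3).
K = 1/81

Coefficients of the first fundamental form: E = 81, F = 0, G = 81*sin(u)^2.
Coefficients of the second fundamental form: L = -9*sin(u)/Abs(sin(u)), M = 0, N = -9*sin(u)^3/Abs(sin(u)).
Assemble K = (LN − M²)/(EG − F²) = 1/81. At (u, v) = (pi/3, -pi/3): K = 1/81.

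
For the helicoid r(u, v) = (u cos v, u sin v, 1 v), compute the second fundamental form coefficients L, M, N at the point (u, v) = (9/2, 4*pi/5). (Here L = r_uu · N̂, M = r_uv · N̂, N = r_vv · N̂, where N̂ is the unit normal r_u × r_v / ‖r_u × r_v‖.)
L = 0;  M = -2*sqrt(85)/85;  N = 0

Compute the unit normal N̂(u, v) = (sin(v)/sqrt(u^2 + 1), -cos(v)/sqrt(u^2 + 1), u/sqrt(u^2 + 1)), and the second partials r_uu, r_uv, r_vv. Take dot products:
  L(u, v) = r_uu · N̂ = 0,
  M(u, v) = r_uv · N̂ = -1/sqrt(u^2 + 1),
  N(u, v) = r_vv · N̂ = 0.
Evaluating at (u, v) = (9/2, 4*pi/5):
  L = 0, M = -2*sqrt(85)/85, N = 0.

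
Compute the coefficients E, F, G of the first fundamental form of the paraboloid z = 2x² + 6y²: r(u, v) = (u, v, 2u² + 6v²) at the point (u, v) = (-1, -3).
E = 17;  F = 144;  G = 1297

Partials: r_u = (1, 0, 4*u), r_v = (0, 1, 12*v). As functions of (u, v):
  E = r_u · r_u = 16*u^2 + 1,
  F = r_u · r_v = 48*u*v,
  G = r_v · r_v = 144*v^2 + 1.
Evaluating at (u, v) = (-1, -3): E = 17, F = 144, G = 1297.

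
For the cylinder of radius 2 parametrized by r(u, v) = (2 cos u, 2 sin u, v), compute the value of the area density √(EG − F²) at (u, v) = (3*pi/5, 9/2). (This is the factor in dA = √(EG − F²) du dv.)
√(EG − F²)|_{(3*pi/5, 9/2)} = 2

E = 4, F = 0, G = 1, so EG − F² = 4. Taking the positive square root: √(EG − F²) = 2. At (u, v) = (3*pi/5, 9/2): 2.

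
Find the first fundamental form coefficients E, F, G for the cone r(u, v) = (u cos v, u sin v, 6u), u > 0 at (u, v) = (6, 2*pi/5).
E = 37;  F = 0;  G = 36

Partials: r_u = (cos(v), sin(v), 6), r_v = (-u*sin(v), u*cos(v), 0). As functions of (u, v):
  E = r_u · r_u = 37,
  F = r_u · r_v = 0,
  G = r_v · r_v = u^2.
Evaluating at (u, v) = (6, 2*pi/5): E = 37, F = 0, G = 36.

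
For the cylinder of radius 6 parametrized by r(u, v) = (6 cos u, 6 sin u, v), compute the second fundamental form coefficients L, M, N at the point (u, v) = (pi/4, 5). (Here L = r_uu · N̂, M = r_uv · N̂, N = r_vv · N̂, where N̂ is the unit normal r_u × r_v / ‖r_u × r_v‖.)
L = -6;  M = 0;  N = 0

Compute the unit normal N̂(u, v) = (cos(u), sin(u), 0), and the second partials r_uu, r_uv, r_vv. Take dot products:
  L(u, v) = r_uu · N̂ = -6,
  M(u, v) = r_uv · N̂ = 0,
  N(u, v) = r_vv · N̂ = 0.
Evaluating at (u, v) = (pi/4, 5):
  L = -6, M = 0, N = 0.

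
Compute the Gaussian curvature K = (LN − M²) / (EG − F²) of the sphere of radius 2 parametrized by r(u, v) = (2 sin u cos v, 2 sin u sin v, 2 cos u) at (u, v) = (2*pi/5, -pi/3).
K = 1/4

Coefficients of the first fundamental form: E = 4, F = 0, G = 4*sin(u)^2.
Coefficients of the second fundamental form: L = -2*sin(u)/Abs(sin(u)), M = 0, N = -2*sin(u)^3/Abs(sin(u)).
Assemble K = (LN − M²)/(EG − F²) = 1/4. At (u, v) = (2*pi/5, -pi/3): K = 1/4.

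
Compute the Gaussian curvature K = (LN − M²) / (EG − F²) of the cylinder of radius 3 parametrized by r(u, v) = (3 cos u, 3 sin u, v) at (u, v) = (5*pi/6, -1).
K = 0

Coefficients of the first fundamental form: E = 9, F = 0, G = 1.
Coefficients of the second fundamental form: L = -3, M = 0, N = 0.
Assemble K = (LN − M²)/(EG − F²) = 0. At (u, v) = (5*pi/6, -1): K = 0.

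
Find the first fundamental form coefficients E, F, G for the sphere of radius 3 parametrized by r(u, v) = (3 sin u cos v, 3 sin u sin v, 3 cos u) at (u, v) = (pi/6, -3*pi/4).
E = 9;  F = 0;  G = 9/4

Partials: r_u = (3*cos(u)*cos(v), 3*sin(v)*cos(u), -3*sin(u)), r_v = (-3*sin(u)*sin(v), 3*sin(u)*cos(v), 0). As functions of (u, v):
  E = r_u · r_u = 9,
  F = r_u · r_v = 0,
  G = r_v · r_v = 9*sin(u)^2.
Evaluating at (u, v) = (pi/6, -3*pi/4): E = 9, F = 0, G = 9/4.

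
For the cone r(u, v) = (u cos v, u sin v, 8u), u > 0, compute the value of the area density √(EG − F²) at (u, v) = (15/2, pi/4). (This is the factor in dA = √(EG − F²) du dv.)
√(EG − F²)|_{(15/2, pi/4)} = 15*sqrt(65)/2

E = 65, F = 0, G = u^2, so EG − F² = 65*u^2. Taking the positive square root: √(EG − F²) = sqrt(65)*Abs(u). At (u, v) = (15/2, pi/4): 15*sqrt(65)/2.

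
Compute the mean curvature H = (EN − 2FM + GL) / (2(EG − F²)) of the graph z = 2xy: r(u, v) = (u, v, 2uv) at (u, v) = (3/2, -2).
H = 6*sqrt(26)/169

With E = 4*v^2 + 1, F = 4*u*v, G = 4*u^2 + 1, L = 0, M = 2/sqrt(4*u^2 + 4*v^2 + 1), N = 0, assemble
  H = (EN − 2FM + GL) / (2(EG − F²)) = -8*u*v/(4*u^2 + 4*v^2 + 1)^(3/2).
At (u, v) = (3/2, -2): H = 6*sqrt(26)/169.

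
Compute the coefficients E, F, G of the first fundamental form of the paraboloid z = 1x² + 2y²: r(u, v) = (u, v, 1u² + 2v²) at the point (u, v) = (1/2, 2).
E = 2;  F = 8;  G = 65

Partials: r_u = (1, 0, 2*u), r_v = (0, 1, 4*v). As functions of (u, v):
  E = r_u · r_u = 4*u^2 + 1,
  F = r_u · r_v = 8*u*v,
  G = r_v · r_v = 16*v^2 + 1.
Evaluating at (u, v) = (1/2, 2): E = 2, F = 8, G = 65.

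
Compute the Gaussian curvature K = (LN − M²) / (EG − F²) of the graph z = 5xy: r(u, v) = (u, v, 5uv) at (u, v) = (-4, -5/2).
K = -400/4968441

Coefficients of the first fundamental form: E = 25*v^2 + 1, F = 25*u*v, G = 25*u^2 + 1.
Coefficients of the second fundamental form: L = 0, M = 5/sqrt(25*u^2 + 25*v^2 + 1), N = 0.
Assemble K = (LN − M²)/(EG − F²) = -25/(625*u^4 + 1250*u^2*v^2 + 50*u^2 + 625*v^4 + 50*v^2 + 1). At (u, v) = (-4, -5/2): K = -400/4968441.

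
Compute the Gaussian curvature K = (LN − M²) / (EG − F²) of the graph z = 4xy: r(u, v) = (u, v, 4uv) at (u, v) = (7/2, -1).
K = -16/45369

Coefficients of the first fundamental form: E = 16*v^2 + 1, F = 16*u*v, G = 16*u^2 + 1.
Coefficients of the second fundamental form: L = 0, M = 4/sqrt(16*u^2 + 16*v^2 + 1), N = 0.
Assemble K = (LN − M²)/(EG − F²) = -16/(256*u^4 + 512*u^2*v^2 + 32*u^2 + 256*v^4 + 32*v^2 + 1). At (u, v) = (7/2, -1): K = -16/45369.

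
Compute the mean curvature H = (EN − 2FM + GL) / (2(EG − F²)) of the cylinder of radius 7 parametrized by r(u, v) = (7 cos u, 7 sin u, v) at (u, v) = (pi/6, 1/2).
H = -1/14

With E = 49, F = 0, G = 1, L = -7, M = 0, N = 0, assemble
  H = (EN − 2FM + GL) / (2(EG − F²)) = -1/14.
At (u, v) = (pi/6, 1/2): H = -1/14.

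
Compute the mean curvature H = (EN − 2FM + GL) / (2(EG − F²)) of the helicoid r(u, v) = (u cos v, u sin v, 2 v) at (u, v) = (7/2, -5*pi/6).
H = 0

With E = 1, F = 0, G = u^2 + 4, L = 0, M = -2/sqrt(u^2 + 4), N = 0, assemble
  H = (EN − 2FM + GL) / (2(EG − F²)) = 0.
At (u, v) = (7/2, -5*pi/6): H = 0.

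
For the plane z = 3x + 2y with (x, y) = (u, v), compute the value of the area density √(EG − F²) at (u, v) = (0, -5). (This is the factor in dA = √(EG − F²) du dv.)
√(EG − F²)|_{(0, -5)} = sqrt(14)

E = 10, F = 6, G = 5, so EG − F² = 14. Taking the positive square root: √(EG − F²) = sqrt(14). At (u, v) = (0, -5): sqrt(14).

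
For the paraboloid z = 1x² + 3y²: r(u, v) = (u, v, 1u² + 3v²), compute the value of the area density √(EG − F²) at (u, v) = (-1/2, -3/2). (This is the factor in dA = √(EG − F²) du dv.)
√(EG − F²)|_{(-1/2, -3/2)} = sqrt(83)

E = 4*u^2 + 1, F = 12*u*v, G = 36*v^2 + 1, so EG − F² = 4*u^2 + 36*v^2 + 1. Taking the positive square root: √(EG − F²) = sqrt(4*u^2 + 36*v^2 + 1). At (u, v) = (-1/2, -3/2): sqrt(83).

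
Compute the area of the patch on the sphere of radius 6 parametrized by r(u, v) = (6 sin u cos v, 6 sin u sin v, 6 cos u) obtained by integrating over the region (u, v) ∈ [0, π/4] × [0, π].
Area = 18*pi*(2 - sqrt(2))

Area = ∫∫ √(EG − F²) du dv with √(EG − F²) = 36*Abs(sin(u)). Integrating over [0, π/4] × [0, π] gives 18*pi*(2 - sqrt(2)).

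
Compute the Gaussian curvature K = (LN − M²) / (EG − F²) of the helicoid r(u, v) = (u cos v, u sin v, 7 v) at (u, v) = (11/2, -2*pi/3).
K = -784/100489

Coefficients of the first fundamental form: E = 1, F = 0, G = u^2 + 49.
Coefficients of the second fundamental form: L = 0, M = -7/sqrt(u^2 + 49), N = 0.
Assemble K = (LN − M²)/(EG − F²) = -49/(u^2 + 49)^2. At (u, v) = (11/2, -2*pi/3): K = -784/100489.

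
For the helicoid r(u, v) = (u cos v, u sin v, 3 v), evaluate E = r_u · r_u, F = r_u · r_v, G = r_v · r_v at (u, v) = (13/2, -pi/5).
E = 1;  F = 0;  G = 205/4

Partials: r_u = (cos(v), sin(v), 0), r_v = (-u*sin(v), u*cos(v), 3). As functions of (u, v):
  E = r_u · r_u = 1,
  F = r_u · r_v = 0,
  G = r_v · r_v = u^2 + 9.
Evaluating at (u, v) = (13/2, -pi/5): E = 1, F = 0, G = 205/4.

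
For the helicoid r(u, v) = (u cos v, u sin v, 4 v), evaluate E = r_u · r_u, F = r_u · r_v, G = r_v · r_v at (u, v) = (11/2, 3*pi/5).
E = 1;  F = 0;  G = 185/4

Partials: r_u = (cos(v), sin(v), 0), r_v = (-u*sin(v), u*cos(v), 4). As functions of (u, v):
  E = r_u · r_u = 1,
  F = r_u · r_v = 0,
  G = r_v · r_v = u^2 + 16.
Evaluating at (u, v) = (11/2, 3*pi/5): E = 1, F = 0, G = 185/4.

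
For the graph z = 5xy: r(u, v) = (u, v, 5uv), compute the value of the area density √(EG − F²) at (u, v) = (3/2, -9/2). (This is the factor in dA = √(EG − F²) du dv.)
√(EG − F²)|_{(3/2, -9/2)} = 7*sqrt(46)/2

E = 25*v^2 + 1, F = 25*u*v, G = 25*u^2 + 1, so EG − F² = 25*u^2 + 25*v^2 + 1. Taking the positive square root: √(EG − F²) = sqrt(25*u^2 + 25*v^2 + 1). At (u, v) = (3/2, -9/2): 7*sqrt(46)/2.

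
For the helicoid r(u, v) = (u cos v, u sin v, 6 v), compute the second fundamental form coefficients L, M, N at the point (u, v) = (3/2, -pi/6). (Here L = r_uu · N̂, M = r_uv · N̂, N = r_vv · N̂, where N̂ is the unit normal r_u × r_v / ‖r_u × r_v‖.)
L = 0;  M = -4*sqrt(17)/17;  N = 0

Compute the unit normal N̂(u, v) = (6*sin(v)/sqrt(u^2 + 36), -6*cos(v)/sqrt(u^2 + 36), u/sqrt(u^2 + 36)), and the second partials r_uu, r_uv, r_vv. Take dot products:
  L(u, v) = r_uu · N̂ = 0,
  M(u, v) = r_uv · N̂ = -6/sqrt(u^2 + 36),
  N(u, v) = r_vv · N̂ = 0.
Evaluating at (u, v) = (3/2, -pi/6):
  L = 0, M = -4*sqrt(17)/17, N = 0.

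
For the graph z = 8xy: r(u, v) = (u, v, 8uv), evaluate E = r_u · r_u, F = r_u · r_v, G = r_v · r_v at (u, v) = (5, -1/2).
E = 17;  F = -160;  G = 1601

Partials: r_u = (1, 0, 8*v), r_v = (0, 1, 8*u). As functions of (u, v):
  E = r_u · r_u = 64*v^2 + 1,
  F = r_u · r_v = 64*u*v,
  G = r_v · r_v = 64*u^2 + 1.
Evaluating at (u, v) = (5, -1/2): E = 17, F = -160, G = 1601.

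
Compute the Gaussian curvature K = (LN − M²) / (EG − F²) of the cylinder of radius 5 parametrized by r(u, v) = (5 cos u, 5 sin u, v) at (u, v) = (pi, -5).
K = 0

Coefficients of the first fundamental form: E = 25, F = 0, G = 1.
Coefficients of the second fundamental form: L = -5, M = 0, N = 0.
Assemble K = (LN − M²)/(EG − F²) = 0. At (u, v) = (pi, -5): K = 0.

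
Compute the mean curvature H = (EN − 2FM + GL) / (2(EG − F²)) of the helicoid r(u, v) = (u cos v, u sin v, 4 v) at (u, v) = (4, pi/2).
H = 0

With E = 1, F = 0, G = u^2 + 16, L = 0, M = -4/sqrt(u^2 + 16), N = 0, assemble
  H = (EN − 2FM + GL) / (2(EG − F²)) = 0.
At (u, v) = (4, pi/2): H = 0.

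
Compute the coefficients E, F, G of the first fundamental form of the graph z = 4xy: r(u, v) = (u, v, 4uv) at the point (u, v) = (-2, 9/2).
E = 325;  F = -144;  G = 65

Partials: r_u = (1, 0, 4*v), r_v = (0, 1, 4*u). As functions of (u, v):
  E = r_u · r_u = 16*v^2 + 1,
  F = r_u · r_v = 16*u*v,
  G = r_v · r_v = 16*u^2 + 1.
Evaluating at (u, v) = (-2, 9/2): E = 325, F = -144, G = 65.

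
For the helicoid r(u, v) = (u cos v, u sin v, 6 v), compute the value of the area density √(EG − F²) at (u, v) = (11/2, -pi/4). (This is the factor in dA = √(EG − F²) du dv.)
√(EG − F²)|_{(11/2, -pi/4)} = sqrt(265)/2

E = 1, F = 0, G = u^2 + 36, so EG − F² = u^2 + 36. Taking the positive square root: √(EG − F²) = sqrt(u^2 + 36). At (u, v) = (11/2, -pi/4): sqrt(265)/2.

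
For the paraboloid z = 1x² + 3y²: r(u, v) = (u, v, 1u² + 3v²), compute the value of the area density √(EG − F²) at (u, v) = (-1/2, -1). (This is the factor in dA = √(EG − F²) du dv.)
√(EG − F²)|_{(-1/2, -1)} = sqrt(38)

E = 4*u^2 + 1, F = 12*u*v, G = 36*v^2 + 1, so EG − F² = 4*u^2 + 36*v^2 + 1. Taking the positive square root: √(EG − F²) = sqrt(4*u^2 + 36*v^2 + 1). At (u, v) = (-1/2, -1): sqrt(38).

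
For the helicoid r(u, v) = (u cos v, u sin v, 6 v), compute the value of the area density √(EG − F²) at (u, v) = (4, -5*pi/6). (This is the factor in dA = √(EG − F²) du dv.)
√(EG − F²)|_{(4, -5*pi/6)} = 2*sqrt(13)

E = 1, F = 0, G = u^2 + 36, so EG − F² = u^2 + 36. Taking the positive square root: √(EG − F²) = sqrt(u^2 + 36). At (u, v) = (4, -5*pi/6): 2*sqrt(13).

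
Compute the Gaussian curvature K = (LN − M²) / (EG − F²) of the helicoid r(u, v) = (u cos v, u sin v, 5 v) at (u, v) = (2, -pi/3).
K = -25/841

Coefficients of the first fundamental form: E = 1, F = 0, G = u^2 + 25.
Coefficients of the second fundamental form: L = 0, M = -5/sqrt(u^2 + 25), N = 0.
Assemble K = (LN − M²)/(EG − F²) = -25/(u^2 + 25)^2. At (u, v) = (2, -pi/3): K = -25/841.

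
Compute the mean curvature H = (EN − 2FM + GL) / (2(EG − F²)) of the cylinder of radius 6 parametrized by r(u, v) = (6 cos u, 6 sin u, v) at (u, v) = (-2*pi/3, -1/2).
H = -1/12

With E = 36, F = 0, G = 1, L = -6, M = 0, N = 0, assemble
  H = (EN − 2FM + GL) / (2(EG − F²)) = -1/12.
At (u, v) = (-2*pi/3, -1/2): H = -1/12.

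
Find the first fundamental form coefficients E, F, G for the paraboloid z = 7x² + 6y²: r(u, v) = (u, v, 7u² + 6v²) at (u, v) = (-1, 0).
E = 197;  F = 0;  G = 1

Partials: r_u = (1, 0, 14*u), r_v = (0, 1, 12*v). As functions of (u, v):
  E = r_u · r_u = 196*u^2 + 1,
  F = r_u · r_v = 168*u*v,
  G = r_v · r_v = 144*v^2 + 1.
Evaluating at (u, v) = (-1, 0): E = 197, F = 0, G = 1.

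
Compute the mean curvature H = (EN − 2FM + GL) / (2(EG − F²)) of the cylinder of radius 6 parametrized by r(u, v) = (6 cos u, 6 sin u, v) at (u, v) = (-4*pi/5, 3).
H = -1/12

With E = 36, F = 0, G = 1, L = -6, M = 0, N = 0, assemble
  H = (EN − 2FM + GL) / (2(EG − F²)) = -1/12.
At (u, v) = (-4*pi/5, 3): H = -1/12.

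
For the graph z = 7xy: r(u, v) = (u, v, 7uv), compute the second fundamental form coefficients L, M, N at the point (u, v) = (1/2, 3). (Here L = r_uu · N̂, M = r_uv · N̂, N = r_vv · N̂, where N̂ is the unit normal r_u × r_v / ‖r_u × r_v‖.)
L = 0;  M = 14*sqrt(1817)/1817;  N = 0

Compute the unit normal N̂(u, v) = (-7*v/sqrt(49*u^2 + 49*v^2 + 1), -7*u/sqrt(49*u^2 + 49*v^2 + 1), 1/sqrt(49*u^2 + 49*v^2 + 1)), and the second partials r_uu, r_uv, r_vv. Take dot products:
  L(u, v) = r_uu · N̂ = 0,
  M(u, v) = r_uv · N̂ = 7/sqrt(49*u^2 + 49*v^2 + 1),
  N(u, v) = r_vv · N̂ = 0.
Evaluating at (u, v) = (1/2, 3):
  L = 0, M = 14*sqrt(1817)/1817, N = 0.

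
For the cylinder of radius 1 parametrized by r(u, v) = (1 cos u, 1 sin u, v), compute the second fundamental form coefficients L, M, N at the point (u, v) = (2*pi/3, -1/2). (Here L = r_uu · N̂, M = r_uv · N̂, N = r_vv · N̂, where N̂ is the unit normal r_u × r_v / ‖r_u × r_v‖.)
L = -1;  M = 0;  N = 0

Compute the unit normal N̂(u, v) = (cos(u), sin(u), 0), and the second partials r_uu, r_uv, r_vv. Take dot products:
  L(u, v) = r_uu · N̂ = -1,
  M(u, v) = r_uv · N̂ = 0,
  N(u, v) = r_vv · N̂ = 0.
Evaluating at (u, v) = (2*pi/3, -1/2):
  L = -1, M = 0, N = 0.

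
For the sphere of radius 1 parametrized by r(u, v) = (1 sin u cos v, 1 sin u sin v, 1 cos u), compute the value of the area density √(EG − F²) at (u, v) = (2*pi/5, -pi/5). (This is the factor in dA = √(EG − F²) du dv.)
√(EG − F²)|_{(2*pi/5, -pi/5)} = sqrt(2*sqrt(5) + 10)/4

E = 1, F = 0, G = sin(u)^2, so EG − F² = sin(u)^2. Taking the positive square root: √(EG − F²) = Abs(sin(u)). At (u, v) = (2*pi/5, -pi/5): sqrt(2*sqrt(5) + 10)/4.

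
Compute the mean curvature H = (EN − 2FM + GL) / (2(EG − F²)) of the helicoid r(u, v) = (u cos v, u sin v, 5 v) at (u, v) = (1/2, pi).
H = 0

With E = 1, F = 0, G = u^2 + 25, L = 0, M = -5/sqrt(u^2 + 25), N = 0, assemble
  H = (EN − 2FM + GL) / (2(EG − F²)) = 0.
At (u, v) = (1/2, pi): H = 0.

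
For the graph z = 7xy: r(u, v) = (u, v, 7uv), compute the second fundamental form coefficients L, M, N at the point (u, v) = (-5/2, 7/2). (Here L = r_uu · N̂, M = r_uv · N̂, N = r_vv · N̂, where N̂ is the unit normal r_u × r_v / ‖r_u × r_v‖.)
L = 0;  M = 7*sqrt(30)/165;  N = 0

Compute the unit normal N̂(u, v) = (-7*v/sqrt(49*u^2 + 49*v^2 + 1), -7*u/sqrt(49*u^2 + 49*v^2 + 1), 1/sqrt(49*u^2 + 49*v^2 + 1)), and the second partials r_uu, r_uv, r_vv. Take dot products:
  L(u, v) = r_uu · N̂ = 0,
  M(u, v) = r_uv · N̂ = 7/sqrt(49*u^2 + 49*v^2 + 1),
  N(u, v) = r_vv · N̂ = 0.
Evaluating at (u, v) = (-5/2, 7/2):
  L = 0, M = 7*sqrt(30)/165, N = 0.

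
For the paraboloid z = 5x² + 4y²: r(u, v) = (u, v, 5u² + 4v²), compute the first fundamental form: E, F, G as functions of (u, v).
E = 100*u^2 + 1;  F = 80*u*v;  G = 64*v^2 + 1

Compute partials: r_u = (1, 0, 10*u), r_v = (0, 1, 8*v). Then
  E = r_u · r_u = 100*u^2 + 1,
  F = r_u · r_v = 80*u*v,
  G = r_v · r_v = 64*v^2 + 1.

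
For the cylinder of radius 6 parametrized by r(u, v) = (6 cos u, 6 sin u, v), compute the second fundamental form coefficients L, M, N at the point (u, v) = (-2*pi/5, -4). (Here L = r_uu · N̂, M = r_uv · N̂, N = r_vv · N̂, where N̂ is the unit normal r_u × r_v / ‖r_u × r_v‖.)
L = -6;  M = 0;  N = 0

Compute the unit normal N̂(u, v) = (cos(u), sin(u), 0), and the second partials r_uu, r_uv, r_vv. Take dot products:
  L(u, v) = r_uu · N̂ = -6,
  M(u, v) = r_uv · N̂ = 0,
  N(u, v) = r_vv · N̂ = 0.
Evaluating at (u, v) = (-2*pi/5, -4):
  L = -6, M = 0, N = 0.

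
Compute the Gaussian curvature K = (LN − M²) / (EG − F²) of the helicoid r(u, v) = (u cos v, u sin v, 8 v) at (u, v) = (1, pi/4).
K = -64/4225

Coefficients of the first fundamental form: E = 1, F = 0, G = u^2 + 64.
Coefficients of the second fundamental form: L = 0, M = -8/sqrt(u^2 + 64), N = 0.
Assemble K = (LN − M²)/(EG − F²) = -64/(u^2 + 64)^2. At (u, v) = (1, pi/4): K = -64/4225.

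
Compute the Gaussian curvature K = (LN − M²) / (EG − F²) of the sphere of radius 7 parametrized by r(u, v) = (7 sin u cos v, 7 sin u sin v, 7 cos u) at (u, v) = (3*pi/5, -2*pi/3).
K = 1/49

Coefficients of the first fundamental form: E = 49, F = 0, G = 49*sin(u)^2.
Coefficients of the second fundamental form: L = -7*sin(u)/Abs(sin(u)), M = 0, N = -7*sin(u)^3/Abs(sin(u)).
Assemble K = (LN − M²)/(EG − F²) = 1/49. At (u, v) = (3*pi/5, -2*pi/3): K = 1/49.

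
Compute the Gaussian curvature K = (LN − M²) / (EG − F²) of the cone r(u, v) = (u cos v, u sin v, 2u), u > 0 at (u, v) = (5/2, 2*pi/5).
K = 0

Coefficients of the first fundamental form: E = 5, F = 0, G = u^2.
Coefficients of the second fundamental form: L = 0, M = 0, N = 2*sqrt(5)*u^2/(5*Abs(u)).
Assemble K = (LN − M²)/(EG − F²) = 0. At (u, v) = (5/2, 2*pi/5): K = 0.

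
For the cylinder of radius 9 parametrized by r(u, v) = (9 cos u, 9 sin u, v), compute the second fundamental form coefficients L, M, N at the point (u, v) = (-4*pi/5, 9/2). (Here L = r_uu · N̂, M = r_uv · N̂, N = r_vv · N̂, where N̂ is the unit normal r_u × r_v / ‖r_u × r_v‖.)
L = -9;  M = 0;  N = 0

Compute the unit normal N̂(u, v) = (cos(u), sin(u), 0), and the second partials r_uu, r_uv, r_vv. Take dot products:
  L(u, v) = r_uu · N̂ = -9,
  M(u, v) = r_uv · N̂ = 0,
  N(u, v) = r_vv · N̂ = 0.
Evaluating at (u, v) = (-4*pi/5, 9/2):
  L = -9, M = 0, N = 0.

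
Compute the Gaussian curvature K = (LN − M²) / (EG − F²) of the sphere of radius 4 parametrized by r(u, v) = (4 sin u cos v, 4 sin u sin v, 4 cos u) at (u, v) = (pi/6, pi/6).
K = 1/16

Coefficients of the first fundamental form: E = 16, F = 0, G = 16*sin(u)^2.
Coefficients of the second fundamental form: L = -4*sin(u)/Abs(sin(u)), M = 0, N = -4*sin(u)^3/Abs(sin(u)).
Assemble K = (LN − M²)/(EG − F²) = 1/16. At (u, v) = (pi/6, pi/6): K = 1/16.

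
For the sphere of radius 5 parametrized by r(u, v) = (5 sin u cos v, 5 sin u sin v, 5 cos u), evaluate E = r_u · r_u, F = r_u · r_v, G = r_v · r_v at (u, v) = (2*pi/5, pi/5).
E = 25;  F = 0;  G = 25*sqrt(5)/8 + 125/8

Partials: r_u = (5*cos(u)*cos(v), 5*sin(v)*cos(u), -5*sin(u)), r_v = (-5*sin(u)*sin(v), 5*sin(u)*cos(v), 0). As functions of (u, v):
  E = r_u · r_u = 25,
  F = r_u · r_v = 0,
  G = r_v · r_v = 25*sin(u)^2.
Evaluating at (u, v) = (2*pi/5, pi/5): E = 25, F = 0, G = 25*sqrt(5)/8 + 125/8.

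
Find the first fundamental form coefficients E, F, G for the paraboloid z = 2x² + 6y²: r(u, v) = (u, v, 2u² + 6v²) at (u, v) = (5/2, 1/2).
E = 101;  F = 60;  G = 37

Partials: r_u = (1, 0, 4*u), r_v = (0, 1, 12*v). As functions of (u, v):
  E = r_u · r_u = 16*u^2 + 1,
  F = r_u · r_v = 48*u*v,
  G = r_v · r_v = 144*v^2 + 1.
Evaluating at (u, v) = (5/2, 1/2): E = 101, F = 60, G = 37.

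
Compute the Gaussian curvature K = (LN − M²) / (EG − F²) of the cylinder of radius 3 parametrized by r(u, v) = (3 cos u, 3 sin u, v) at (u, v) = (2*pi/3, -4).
K = 0

Coefficients of the first fundamental form: E = 9, F = 0, G = 1.
Coefficients of the second fundamental form: L = -3, M = 0, N = 0.
Assemble K = (LN − M²)/(EG − F²) = 0. At (u, v) = (2*pi/3, -4): K = 0.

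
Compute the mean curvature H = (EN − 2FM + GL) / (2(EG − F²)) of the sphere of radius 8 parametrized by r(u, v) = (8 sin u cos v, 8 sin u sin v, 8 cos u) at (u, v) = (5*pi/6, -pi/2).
H = -1/8

With E = 64, F = 0, G = 64*sin(u)^2, L = -8*sin(u)/Abs(sin(u)), M = 0, N = -8*sin(u)^3/Abs(sin(u)), assemble
  H = (EN − 2FM + GL) / (2(EG − F²)) = -sin(u)/(8*Abs(sin(u))).
At (u, v) = (5*pi/6, -pi/2): H = -1/8.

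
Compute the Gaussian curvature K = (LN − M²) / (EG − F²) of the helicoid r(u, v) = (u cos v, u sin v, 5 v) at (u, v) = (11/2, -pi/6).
K = -400/48841

Coefficients of the first fundamental form: E = 1, F = 0, G = u^2 + 25.
Coefficients of the second fundamental form: L = 0, M = -5/sqrt(u^2 + 25), N = 0.
Assemble K = (LN − M²)/(EG − F²) = -25/(u^2 + 25)^2. At (u, v) = (11/2, -pi/6): K = -400/48841.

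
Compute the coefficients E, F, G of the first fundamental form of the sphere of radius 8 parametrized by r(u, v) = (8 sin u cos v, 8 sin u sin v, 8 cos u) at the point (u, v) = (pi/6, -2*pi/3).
E = 64;  F = 0;  G = 16

Partials: r_u = (8*cos(u)*cos(v), 8*sin(v)*cos(u), -8*sin(u)), r_v = (-8*sin(u)*sin(v), 8*sin(u)*cos(v), 0). As functions of (u, v):
  E = r_u · r_u = 64,
  F = r_u · r_v = 0,
  G = r_v · r_v = 64*sin(u)^2.
Evaluating at (u, v) = (pi/6, -2*pi/3): E = 64, F = 0, G = 16.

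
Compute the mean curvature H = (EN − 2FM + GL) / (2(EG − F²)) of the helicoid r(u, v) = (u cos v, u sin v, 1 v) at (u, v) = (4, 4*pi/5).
H = 0

With E = 1, F = 0, G = u^2 + 1, L = 0, M = -1/sqrt(u^2 + 1), N = 0, assemble
  H = (EN − 2FM + GL) / (2(EG − F²)) = 0.
At (u, v) = (4, 4*pi/5): H = 0.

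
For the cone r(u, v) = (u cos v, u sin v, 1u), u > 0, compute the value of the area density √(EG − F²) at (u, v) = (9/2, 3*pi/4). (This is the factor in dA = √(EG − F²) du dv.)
√(EG − F²)|_{(9/2, 3*pi/4)} = 9*sqrt(2)/2

E = 2, F = 0, G = u^2, so EG − F² = 2*u^2. Taking the positive square root: √(EG − F²) = sqrt(2)*Abs(u). At (u, v) = (9/2, 3*pi/4): 9*sqrt(2)/2.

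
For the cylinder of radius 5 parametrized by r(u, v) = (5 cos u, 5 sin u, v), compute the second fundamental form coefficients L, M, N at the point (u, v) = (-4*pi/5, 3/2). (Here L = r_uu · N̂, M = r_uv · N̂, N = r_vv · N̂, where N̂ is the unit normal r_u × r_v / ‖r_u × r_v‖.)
L = -5;  M = 0;  N = 0

Compute the unit normal N̂(u, v) = (cos(u), sin(u), 0), and the second partials r_uu, r_uv, r_vv. Take dot products:
  L(u, v) = r_uu · N̂ = -5,
  M(u, v) = r_uv · N̂ = 0,
  N(u, v) = r_vv · N̂ = 0.
Evaluating at (u, v) = (-4*pi/5, 3/2):
  L = -5, M = 0, N = 0.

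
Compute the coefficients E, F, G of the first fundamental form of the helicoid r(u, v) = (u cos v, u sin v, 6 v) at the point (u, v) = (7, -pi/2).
E = 1;  F = 0;  G = 85

Partials: r_u = (cos(v), sin(v), 0), r_v = (-u*sin(v), u*cos(v), 6). As functions of (u, v):
  E = r_u · r_u = 1,
  F = r_u · r_v = 0,
  G = r_v · r_v = u^2 + 36.
Evaluating at (u, v) = (7, -pi/2): E = 1, F = 0, G = 85.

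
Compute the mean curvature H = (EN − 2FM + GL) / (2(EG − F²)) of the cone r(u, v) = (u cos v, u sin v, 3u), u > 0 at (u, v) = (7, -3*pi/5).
H = 3*sqrt(10)/140

With E = 10, F = 0, G = u^2, L = 0, M = 0, N = 3*sqrt(10)*u^2/(10*Abs(u)), assemble
  H = (EN − 2FM + GL) / (2(EG − F²)) = 3*sqrt(10)/(20*Abs(u)).
At (u, v) = (7, -3*pi/5): H = 3*sqrt(10)/140.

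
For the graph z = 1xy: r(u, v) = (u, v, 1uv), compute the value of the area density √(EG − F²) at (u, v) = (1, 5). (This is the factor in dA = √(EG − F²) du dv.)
√(EG − F²)|_{(1, 5)} = 3*sqrt(3)

E = v^2 + 1, F = u*v, G = u^2 + 1, so EG − F² = u^2 + v^2 + 1. Taking the positive square root: √(EG − F²) = sqrt(u^2 + v^2 + 1). At (u, v) = (1, 5): 3*sqrt(3).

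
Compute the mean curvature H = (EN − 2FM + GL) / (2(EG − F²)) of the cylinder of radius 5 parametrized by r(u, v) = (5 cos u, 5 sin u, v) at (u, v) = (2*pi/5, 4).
H = -1/10

With E = 25, F = 0, G = 1, L = -5, M = 0, N = 0, assemble
  H = (EN − 2FM + GL) / (2(EG − F²)) = -1/10.
At (u, v) = (2*pi/5, 4): H = -1/10.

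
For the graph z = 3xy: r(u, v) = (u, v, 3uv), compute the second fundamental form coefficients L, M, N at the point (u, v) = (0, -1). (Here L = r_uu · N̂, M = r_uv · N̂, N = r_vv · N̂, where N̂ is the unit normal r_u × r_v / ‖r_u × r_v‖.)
L = 0;  M = 3*sqrt(10)/10;  N = 0

Compute the unit normal N̂(u, v) = (-3*v/sqrt(9*u^2 + 9*v^2 + 1), -3*u/sqrt(9*u^2 + 9*v^2 + 1), 1/sqrt(9*u^2 + 9*v^2 + 1)), and the second partials r_uu, r_uv, r_vv. Take dot products:
  L(u, v) = r_uu · N̂ = 0,
  M(u, v) = r_uv · N̂ = 3/sqrt(9*u^2 + 9*v^2 + 1),
  N(u, v) = r_vv · N̂ = 0.
Evaluating at (u, v) = (0, -1):
  L = 0, M = 3*sqrt(10)/10, N = 0.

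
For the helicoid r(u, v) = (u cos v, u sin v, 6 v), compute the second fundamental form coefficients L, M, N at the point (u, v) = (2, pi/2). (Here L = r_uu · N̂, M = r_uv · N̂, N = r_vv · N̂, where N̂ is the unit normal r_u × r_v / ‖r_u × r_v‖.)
L = 0;  M = -3*sqrt(10)/10;  N = 0

Compute the unit normal N̂(u, v) = (6*sin(v)/sqrt(u^2 + 36), -6*cos(v)/sqrt(u^2 + 36), u/sqrt(u^2 + 36)), and the second partials r_uu, r_uv, r_vv. Take dot products:
  L(u, v) = r_uu · N̂ = 0,
  M(u, v) = r_uv · N̂ = -6/sqrt(u^2 + 36),
  N(u, v) = r_vv · N̂ = 0.
Evaluating at (u, v) = (2, pi/2):
  L = 0, M = -3*sqrt(10)/10, N = 0.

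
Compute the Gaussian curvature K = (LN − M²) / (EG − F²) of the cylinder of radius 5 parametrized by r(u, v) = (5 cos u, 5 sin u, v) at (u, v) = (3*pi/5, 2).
K = 0

Coefficients of the first fundamental form: E = 25, F = 0, G = 1.
Coefficients of the second fundamental form: L = -5, M = 0, N = 0.
Assemble K = (LN − M²)/(EG − F²) = 0. At (u, v) = (3*pi/5, 2): K = 0.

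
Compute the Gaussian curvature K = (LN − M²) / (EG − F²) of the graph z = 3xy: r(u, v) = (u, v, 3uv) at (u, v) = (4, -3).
K = -9/51076

Coefficients of the first fundamental form: E = 9*v^2 + 1, F = 9*u*v, G = 9*u^2 + 1.
Coefficients of the second fundamental form: L = 0, M = 3/sqrt(9*u^2 + 9*v^2 + 1), N = 0.
Assemble K = (LN − M²)/(EG − F²) = -9/(81*u^4 + 162*u^2*v^2 + 18*u^2 + 81*v^4 + 18*v^2 + 1). At (u, v) = (4, -3): K = -9/51076.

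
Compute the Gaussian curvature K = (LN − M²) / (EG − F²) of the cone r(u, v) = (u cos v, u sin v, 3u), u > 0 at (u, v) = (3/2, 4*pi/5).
K = 0

Coefficients of the first fundamental form: E = 10, F = 0, G = u^2.
Coefficients of the second fundamental form: L = 0, M = 0, N = 3*sqrt(10)*u^2/(10*Abs(u)).
Assemble K = (LN − M²)/(EG − F²) = 0. At (u, v) = (3/2, 4*pi/5): K = 0.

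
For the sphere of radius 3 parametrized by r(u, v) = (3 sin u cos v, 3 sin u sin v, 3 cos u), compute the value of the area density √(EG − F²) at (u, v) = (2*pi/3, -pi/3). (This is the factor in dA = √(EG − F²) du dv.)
√(EG − F²)|_{(2*pi/3, -pi/3)} = 9*sqrt(3)/2

E = 9, F = 0, G = 9*sin(u)^2, so EG − F² = 81*sin(u)^2. Taking the positive square root: √(EG − F²) = 9*Abs(sin(u)). At (u, v) = (2*pi/3, -pi/3): 9*sqrt(3)/2.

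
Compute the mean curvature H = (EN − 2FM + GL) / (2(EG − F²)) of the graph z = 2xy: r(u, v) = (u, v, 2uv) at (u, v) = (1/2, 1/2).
H = -2*sqrt(3)/9

With E = 4*v^2 + 1, F = 4*u*v, G = 4*u^2 + 1, L = 0, M = 2/sqrt(4*u^2 + 4*v^2 + 1), N = 0, assemble
  H = (EN − 2FM + GL) / (2(EG − F²)) = -8*u*v/(4*u^2 + 4*v^2 + 1)^(3/2).
At (u, v) = (1/2, 1/2): H = -2*sqrt(3)/9.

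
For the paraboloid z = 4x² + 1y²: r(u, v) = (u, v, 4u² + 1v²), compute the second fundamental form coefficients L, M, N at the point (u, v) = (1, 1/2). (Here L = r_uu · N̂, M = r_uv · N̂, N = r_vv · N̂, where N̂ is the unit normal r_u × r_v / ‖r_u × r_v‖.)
L = 4*sqrt(66)/33;  M = 0;  N = sqrt(66)/33

Compute the unit normal N̂(u, v) = (-8*u/sqrt(64*u^2 + 4*v^2 + 1), -2*v/sqrt(64*u^2 + 4*v^2 + 1), 1/sqrt(64*u^2 + 4*v^2 + 1)), and the second partials r_uu, r_uv, r_vv. Take dot products:
  L(u, v) = r_uu · N̂ = 8/sqrt(64*u^2 + 4*v^2 + 1),
  M(u, v) = r_uv · N̂ = 0,
  N(u, v) = r_vv · N̂ = 2/sqrt(64*u^2 + 4*v^2 + 1).
Evaluating at (u, v) = (1, 1/2):
  L = 4*sqrt(66)/33, M = 0, N = sqrt(66)/33.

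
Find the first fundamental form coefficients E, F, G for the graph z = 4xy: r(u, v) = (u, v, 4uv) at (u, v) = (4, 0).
E = 1;  F = 0;  G = 257

Partials: r_u = (1, 0, 4*v), r_v = (0, 1, 4*u). As functions of (u, v):
  E = r_u · r_u = 16*v^2 + 1,
  F = r_u · r_v = 16*u*v,
  G = r_v · r_v = 16*u^2 + 1.
Evaluating at (u, v) = (4, 0): E = 1, F = 0, G = 257.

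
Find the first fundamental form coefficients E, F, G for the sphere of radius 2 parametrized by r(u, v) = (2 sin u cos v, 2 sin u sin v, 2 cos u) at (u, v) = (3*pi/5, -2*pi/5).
E = 4;  F = 0;  G = sqrt(5)/2 + 5/2

Partials: r_u = (2*cos(u)*cos(v), 2*sin(v)*cos(u), -2*sin(u)), r_v = (-2*sin(u)*sin(v), 2*sin(u)*cos(v), 0). As functions of (u, v):
  E = r_u · r_u = 4,
  F = r_u · r_v = 0,
  G = r_v · r_v = 4*sin(u)^2.
Evaluating at (u, v) = (3*pi/5, -2*pi/5): E = 4, F = 0, G = sqrt(5)/2 + 5/2.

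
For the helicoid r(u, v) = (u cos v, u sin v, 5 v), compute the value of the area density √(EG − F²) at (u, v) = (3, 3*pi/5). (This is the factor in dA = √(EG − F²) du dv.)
√(EG − F²)|_{(3, 3*pi/5)} = sqrt(34)

E = 1, F = 0, G = u^2 + 25, so EG − F² = u^2 + 25. Taking the positive square root: √(EG − F²) = sqrt(u^2 + 25). At (u, v) = (3, 3*pi/5): sqrt(34).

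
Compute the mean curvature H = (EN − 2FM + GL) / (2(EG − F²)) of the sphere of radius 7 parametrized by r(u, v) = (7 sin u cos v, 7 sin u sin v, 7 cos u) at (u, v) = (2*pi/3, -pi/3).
H = -1/7

With E = 49, F = 0, G = 49*sin(u)^2, L = -7*sin(u)/Abs(sin(u)), M = 0, N = -7*sin(u)^3/Abs(sin(u)), assemble
  H = (EN − 2FM + GL) / (2(EG − F²)) = -sin(u)/(7*Abs(sin(u))).
At (u, v) = (2*pi/3, -pi/3): H = -1/7.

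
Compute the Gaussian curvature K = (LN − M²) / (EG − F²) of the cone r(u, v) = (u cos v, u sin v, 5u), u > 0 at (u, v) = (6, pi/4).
K = 0

Coefficients of the first fundamental form: E = 26, F = 0, G = u^2.
Coefficients of the second fundamental form: L = 0, M = 0, N = 5*sqrt(26)*u^2/(26*Abs(u)).
Assemble K = (LN − M²)/(EG − F²) = 0. At (u, v) = (6, pi/4): K = 0.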